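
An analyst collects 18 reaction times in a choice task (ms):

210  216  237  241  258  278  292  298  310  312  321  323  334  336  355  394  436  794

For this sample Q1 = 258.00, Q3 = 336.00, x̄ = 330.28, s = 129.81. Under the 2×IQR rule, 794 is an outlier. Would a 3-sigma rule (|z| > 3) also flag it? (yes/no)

z = (794 − 330.28) / 129.81 = 3.57.
|z| = 3.57 > 3.

yes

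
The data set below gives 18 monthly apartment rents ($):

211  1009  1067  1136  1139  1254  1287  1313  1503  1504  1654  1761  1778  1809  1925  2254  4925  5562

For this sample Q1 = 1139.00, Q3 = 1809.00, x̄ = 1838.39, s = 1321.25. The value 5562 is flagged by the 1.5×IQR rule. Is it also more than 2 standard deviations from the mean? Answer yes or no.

z = (5562 − 1838.39) / 1321.25 = 2.82.
|z| = 2.82 > 2.

yes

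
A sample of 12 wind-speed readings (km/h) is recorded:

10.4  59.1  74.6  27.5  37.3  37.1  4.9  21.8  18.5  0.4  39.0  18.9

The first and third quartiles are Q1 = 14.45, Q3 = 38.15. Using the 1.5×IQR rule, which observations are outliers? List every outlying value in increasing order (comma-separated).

IQR = Q3 − Q1 = 38.15 − 14.45 = 23.70.
Lower fence = Q1 − 1.5·IQR = 14.45 − 35.55 = -21.10.
Upper fence = Q3 + 1.5·IQR = 38.15 + 35.55 = 73.70.
74.6 > 73.70 → outlier.
All remaining values lie within [-21.10, 73.70].

74.6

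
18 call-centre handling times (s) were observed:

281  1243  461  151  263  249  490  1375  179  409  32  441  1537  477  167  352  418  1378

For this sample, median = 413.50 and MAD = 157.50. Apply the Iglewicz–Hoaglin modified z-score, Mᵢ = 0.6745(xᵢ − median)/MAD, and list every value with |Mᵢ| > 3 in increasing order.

1243, 1375, 1378, 1537

|Mᵢ| > 3 ⇔ |xᵢ − 413.50| > 3·157.50/0.6745 = 700.52.
So outliers lie outside [-287.02, 1114.02].
1243: M = 3.55 → outlier.
1375: M = 4.12 → outlier.
1378: M = 4.13 → outlier.
1537: M = 4.81 → outlier.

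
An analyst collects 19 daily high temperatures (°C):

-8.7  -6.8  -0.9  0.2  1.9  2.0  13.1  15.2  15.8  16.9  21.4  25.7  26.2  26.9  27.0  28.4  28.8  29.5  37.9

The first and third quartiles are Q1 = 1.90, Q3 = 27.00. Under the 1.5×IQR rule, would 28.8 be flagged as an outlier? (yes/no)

no

IQR = Q3 − Q1 = 27.00 − 1.90 = 25.10.
Lower fence = Q1 − 1.5·IQR = 1.90 − 37.65 = -35.75.
Upper fence = Q3 + 1.5·IQR = 27.00 + 37.65 = 64.65.
28.8 lies within [-35.75, 64.65].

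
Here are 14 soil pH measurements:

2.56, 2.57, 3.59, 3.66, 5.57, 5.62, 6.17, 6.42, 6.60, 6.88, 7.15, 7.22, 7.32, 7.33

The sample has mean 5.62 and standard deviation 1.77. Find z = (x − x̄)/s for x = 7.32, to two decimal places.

z = (7.32 − 5.62) / 1.77 = 0.96.

0.96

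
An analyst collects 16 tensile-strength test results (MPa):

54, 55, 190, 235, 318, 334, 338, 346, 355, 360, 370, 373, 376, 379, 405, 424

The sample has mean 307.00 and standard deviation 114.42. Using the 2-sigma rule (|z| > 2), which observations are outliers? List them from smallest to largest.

Cutoffs at x̄ ± 2s: 307.00 ± 2·114.42 = [78.16, 535.84].
54: z = -2.21, |z| > 2 → outlier.
55: z = -2.20, |z| > 2 → outlier.
Every other value lies within [78.16, 535.84].

54, 55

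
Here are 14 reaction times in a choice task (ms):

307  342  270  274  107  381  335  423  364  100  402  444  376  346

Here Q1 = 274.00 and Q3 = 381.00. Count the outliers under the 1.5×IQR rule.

IQR = 107.00; fences at 274.00 − 160.50 = 113.50 and 381.00 + 160.50 = 541.50.
Outside the cutoffs: 100, 107.

2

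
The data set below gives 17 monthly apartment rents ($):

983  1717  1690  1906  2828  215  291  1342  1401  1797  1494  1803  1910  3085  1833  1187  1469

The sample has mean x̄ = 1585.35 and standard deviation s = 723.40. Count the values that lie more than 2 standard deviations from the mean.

1

Cutoffs: x̄ ± 2s = [138.55, 3032.15].
Outside the cutoffs: 3085.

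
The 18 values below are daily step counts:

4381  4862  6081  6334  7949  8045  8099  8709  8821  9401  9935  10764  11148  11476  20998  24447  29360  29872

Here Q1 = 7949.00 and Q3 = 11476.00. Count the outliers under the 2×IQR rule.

4

IQR = 3527.00; fences at 7949.00 − 7054.00 = 895.00 and 11476.00 + 7054.00 = 18530.00.
Outside the cutoffs: 20998, 24447, 29360, 29872.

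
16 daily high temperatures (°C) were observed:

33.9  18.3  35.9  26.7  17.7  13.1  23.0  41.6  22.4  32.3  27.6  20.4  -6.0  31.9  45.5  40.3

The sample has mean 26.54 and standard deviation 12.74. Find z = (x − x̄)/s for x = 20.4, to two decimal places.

-0.48

z = (20.4 − 26.54) / 12.74 = -0.48.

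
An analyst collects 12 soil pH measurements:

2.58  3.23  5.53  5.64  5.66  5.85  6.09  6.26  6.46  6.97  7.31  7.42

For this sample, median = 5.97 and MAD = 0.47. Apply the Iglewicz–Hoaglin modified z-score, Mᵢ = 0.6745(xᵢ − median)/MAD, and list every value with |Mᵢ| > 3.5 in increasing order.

|Mᵢ| > 3.5 ⇔ |xᵢ − 5.97| > 3.5·0.47/0.6745 = 2.44.
So outliers lie outside [3.53, 8.41].
2.58: M = -4.87 → outlier.
3.23: M = -3.93 → outlier.

2.58, 3.23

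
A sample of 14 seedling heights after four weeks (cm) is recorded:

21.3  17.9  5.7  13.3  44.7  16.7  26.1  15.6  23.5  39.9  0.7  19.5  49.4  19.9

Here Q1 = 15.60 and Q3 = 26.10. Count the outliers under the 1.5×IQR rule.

IQR = 10.50; fences at 15.60 − 15.75 = -0.15 and 26.10 + 15.75 = 41.85.
Outside the cutoffs: 44.7, 49.4.

2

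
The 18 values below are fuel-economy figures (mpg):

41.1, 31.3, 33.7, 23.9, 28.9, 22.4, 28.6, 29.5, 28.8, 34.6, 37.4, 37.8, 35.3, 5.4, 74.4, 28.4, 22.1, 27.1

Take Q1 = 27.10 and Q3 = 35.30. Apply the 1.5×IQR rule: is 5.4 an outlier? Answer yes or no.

yes

IQR = Q3 − Q1 = 35.30 − 27.10 = 8.20.
Lower fence = Q1 − 1.5·IQR = 27.10 − 12.30 = 14.80.
Upper fence = Q3 + 1.5·IQR = 35.30 + 12.30 = 47.60.
5.4 lies below the lower fence.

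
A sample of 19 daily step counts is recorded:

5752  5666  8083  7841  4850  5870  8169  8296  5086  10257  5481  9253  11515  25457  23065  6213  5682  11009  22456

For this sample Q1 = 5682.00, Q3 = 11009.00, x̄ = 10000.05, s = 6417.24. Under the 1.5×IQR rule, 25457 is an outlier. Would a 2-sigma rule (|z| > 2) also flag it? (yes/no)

yes

z = (25457 − 10000.05) / 6417.24 = 2.41.
|z| = 2.41 > 2.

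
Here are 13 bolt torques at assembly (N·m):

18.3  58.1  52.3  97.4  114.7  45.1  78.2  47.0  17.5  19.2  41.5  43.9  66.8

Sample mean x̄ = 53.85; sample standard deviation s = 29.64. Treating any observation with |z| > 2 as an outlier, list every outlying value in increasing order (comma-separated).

Cutoffs at x̄ ± 2s: 53.85 ± 2·29.64 = [-5.43, 113.13].
114.7: z = 2.05, |z| > 2 → outlier.
Every other value lies within [-5.43, 113.13].

114.7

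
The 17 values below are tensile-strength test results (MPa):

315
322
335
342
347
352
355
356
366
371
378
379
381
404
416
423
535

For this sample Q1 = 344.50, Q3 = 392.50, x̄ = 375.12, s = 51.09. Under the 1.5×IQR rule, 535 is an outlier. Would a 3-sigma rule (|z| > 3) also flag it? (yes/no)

yes

z = (535 − 375.12) / 51.09 = 3.13.
|z| = 3.13 > 3.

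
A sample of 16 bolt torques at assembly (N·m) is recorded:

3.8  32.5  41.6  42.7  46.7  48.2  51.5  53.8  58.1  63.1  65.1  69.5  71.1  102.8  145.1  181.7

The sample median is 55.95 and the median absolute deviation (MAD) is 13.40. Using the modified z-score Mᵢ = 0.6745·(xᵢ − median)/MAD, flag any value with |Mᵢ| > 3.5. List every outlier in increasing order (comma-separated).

|Mᵢ| > 3.5 ⇔ |xᵢ − 55.95| > 3.5·13.40/0.6745 = 69.53.
So outliers lie outside [-13.58, 125.48].
145.1: M = 4.49 → outlier.
181.7: M = 6.33 → outlier.

145.1, 181.7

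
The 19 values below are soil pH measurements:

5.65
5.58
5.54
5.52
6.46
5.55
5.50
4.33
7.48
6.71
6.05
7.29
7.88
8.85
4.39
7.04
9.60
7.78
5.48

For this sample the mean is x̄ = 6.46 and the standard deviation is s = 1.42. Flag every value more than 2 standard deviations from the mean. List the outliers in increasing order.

9.60

Cutoffs at x̄ ± 2s: 6.46 ± 2·1.42 = [3.62, 9.30].
9.60: z = 2.21, |z| > 2 → outlier.
Every other value lies within [3.62, 9.30].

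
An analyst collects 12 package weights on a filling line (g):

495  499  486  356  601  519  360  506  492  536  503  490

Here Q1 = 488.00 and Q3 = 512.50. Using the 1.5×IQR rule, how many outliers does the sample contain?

3

IQR = 24.50; fences at 488.00 − 36.75 = 451.25 and 512.50 + 36.75 = 549.25.
Outside the cutoffs: 356, 360, 601.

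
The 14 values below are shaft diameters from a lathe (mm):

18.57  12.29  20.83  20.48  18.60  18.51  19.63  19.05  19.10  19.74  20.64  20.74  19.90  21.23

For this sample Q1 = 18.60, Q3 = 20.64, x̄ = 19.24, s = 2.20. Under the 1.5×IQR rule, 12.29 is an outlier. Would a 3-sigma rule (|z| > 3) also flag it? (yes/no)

yes

z = (12.29 − 19.24) / 2.20 = -3.16.
|z| = 3.16 > 3.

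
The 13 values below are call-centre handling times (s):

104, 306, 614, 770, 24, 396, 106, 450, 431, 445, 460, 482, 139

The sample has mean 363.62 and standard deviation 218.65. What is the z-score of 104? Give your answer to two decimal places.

-1.19

z = (104 − 363.62) / 218.65 = -1.19.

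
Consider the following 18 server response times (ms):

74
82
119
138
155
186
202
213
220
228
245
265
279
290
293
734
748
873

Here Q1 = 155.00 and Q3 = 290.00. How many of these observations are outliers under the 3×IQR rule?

IQR = 135.00; fences at 155.00 − 405.00 = -250.00 and 290.00 + 405.00 = 695.00.
Outside the cutoffs: 734, 748, 873.

3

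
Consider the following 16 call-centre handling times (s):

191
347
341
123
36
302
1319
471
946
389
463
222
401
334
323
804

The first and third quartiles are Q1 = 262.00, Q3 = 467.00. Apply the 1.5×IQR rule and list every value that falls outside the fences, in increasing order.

804, 946, 1319

IQR = Q3 − Q1 = 467.00 − 262.00 = 205.00.
Lower fence = Q1 − 1.5·IQR = 262.00 − 307.50 = -45.50.
Upper fence = Q3 + 1.5·IQR = 467.00 + 307.50 = 774.50.
804 > 774.50 → outlier.
946 > 774.50 → outlier.
1319 > 774.50 → outlier.
All remaining values lie within [-45.50, 774.50].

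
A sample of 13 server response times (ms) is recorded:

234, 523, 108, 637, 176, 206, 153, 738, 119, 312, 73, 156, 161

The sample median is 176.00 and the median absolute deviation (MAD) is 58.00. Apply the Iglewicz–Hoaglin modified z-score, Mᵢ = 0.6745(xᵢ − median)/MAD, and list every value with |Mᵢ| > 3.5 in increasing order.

523, 637, 738

|Mᵢ| > 3.5 ⇔ |xᵢ − 176.00| > 3.5·58.00/0.6745 = 300.96.
So outliers lie outside [-124.96, 476.96].
523: M = 4.04 → outlier.
637: M = 5.36 → outlier.
738: M = 6.54 → outlier.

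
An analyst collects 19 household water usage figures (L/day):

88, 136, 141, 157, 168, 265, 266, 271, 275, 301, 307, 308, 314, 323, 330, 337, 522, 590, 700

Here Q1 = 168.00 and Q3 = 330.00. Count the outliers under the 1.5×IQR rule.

2

IQR = 162.00; fences at 168.00 − 243.00 = -75.00 and 330.00 + 243.00 = 573.00.
Outside the cutoffs: 590, 700.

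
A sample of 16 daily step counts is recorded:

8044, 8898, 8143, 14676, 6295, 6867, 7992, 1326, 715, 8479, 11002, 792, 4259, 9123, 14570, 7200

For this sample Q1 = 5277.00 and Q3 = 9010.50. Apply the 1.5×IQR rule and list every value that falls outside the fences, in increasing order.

IQR = Q3 − Q1 = 9010.50 − 5277.00 = 3733.50.
Lower fence = Q1 − 1.5·IQR = 5277.00 − 5600.25 = -323.25.
Upper fence = Q3 + 1.5·IQR = 9010.50 + 5600.25 = 14610.75.
14676 > 14610.75 → outlier.
All remaining values lie within [-323.25, 14610.75].

14676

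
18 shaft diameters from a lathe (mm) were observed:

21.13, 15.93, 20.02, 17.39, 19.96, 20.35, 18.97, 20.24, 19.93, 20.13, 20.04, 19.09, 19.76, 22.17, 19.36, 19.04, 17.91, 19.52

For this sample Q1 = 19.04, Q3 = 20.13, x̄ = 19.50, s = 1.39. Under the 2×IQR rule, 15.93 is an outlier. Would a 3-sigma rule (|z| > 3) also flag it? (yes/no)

no

z = (15.93 − 19.50) / 1.39 = -2.57.
|z| = 2.57 ≤ 3.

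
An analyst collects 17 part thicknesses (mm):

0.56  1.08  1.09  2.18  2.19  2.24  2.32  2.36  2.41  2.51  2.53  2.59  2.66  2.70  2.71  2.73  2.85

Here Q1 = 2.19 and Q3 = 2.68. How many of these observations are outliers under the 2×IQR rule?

3

IQR = 0.49; fences at 2.19 − 0.98 = 1.21 and 2.68 + 0.98 = 3.66.
Outside the cutoffs: 0.56, 1.08, 1.09.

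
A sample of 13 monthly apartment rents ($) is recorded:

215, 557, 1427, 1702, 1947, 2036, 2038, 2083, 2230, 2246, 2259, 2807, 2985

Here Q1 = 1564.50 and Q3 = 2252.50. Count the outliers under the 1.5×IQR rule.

1

IQR = 688.00; fences at 1564.50 − 1032.00 = 532.50 and 2252.50 + 1032.00 = 3284.50.
Outside the cutoffs: 215.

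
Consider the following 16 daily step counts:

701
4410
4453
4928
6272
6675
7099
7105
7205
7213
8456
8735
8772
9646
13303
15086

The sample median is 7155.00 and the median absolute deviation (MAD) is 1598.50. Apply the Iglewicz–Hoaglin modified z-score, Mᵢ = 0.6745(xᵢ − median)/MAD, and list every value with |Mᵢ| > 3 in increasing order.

|Mᵢ| > 3 ⇔ |xᵢ − 7155.00| > 3·1598.50/0.6745 = 7109.71.
So outliers lie outside [45.29, 14264.71].
15086: M = 3.35 → outlier.

15086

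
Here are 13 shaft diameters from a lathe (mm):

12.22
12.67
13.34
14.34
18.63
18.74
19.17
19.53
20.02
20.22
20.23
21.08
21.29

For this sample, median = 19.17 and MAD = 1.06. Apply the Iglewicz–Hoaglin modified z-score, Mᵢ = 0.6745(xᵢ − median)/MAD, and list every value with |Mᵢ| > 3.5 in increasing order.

12.22, 12.67, 13.34

|Mᵢ| > 3.5 ⇔ |xᵢ − 19.17| > 3.5·1.06/0.6745 = 5.50.
So outliers lie outside [13.67, 24.67].
12.22: M = -4.42 → outlier.
12.67: M = -4.14 → outlier.
13.34: M = -3.71 → outlier.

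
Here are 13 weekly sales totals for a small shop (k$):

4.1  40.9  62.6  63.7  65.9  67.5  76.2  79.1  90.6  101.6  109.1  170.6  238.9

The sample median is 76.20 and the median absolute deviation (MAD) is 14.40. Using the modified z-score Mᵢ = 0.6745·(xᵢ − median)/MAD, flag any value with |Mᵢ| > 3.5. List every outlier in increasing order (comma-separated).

170.6, 238.9

|Mᵢ| > 3.5 ⇔ |xᵢ − 76.20| > 3.5·14.40/0.6745 = 74.72.
So outliers lie outside [1.48, 150.92].
170.6: M = 4.42 → outlier.
238.9: M = 7.62 → outlier.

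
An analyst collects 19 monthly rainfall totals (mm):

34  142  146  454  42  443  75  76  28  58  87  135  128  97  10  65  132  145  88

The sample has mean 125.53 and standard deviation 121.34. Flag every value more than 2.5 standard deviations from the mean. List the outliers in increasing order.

Cutoffs at x̄ ± 2.5s: 125.53 ± 2.5·121.34 = [-177.82, 428.88].
443: z = 2.62, |z| > 2.5 → outlier.
454: z = 2.71, |z| > 2.5 → outlier.
Every other value lies within [-177.82, 428.88].

443, 454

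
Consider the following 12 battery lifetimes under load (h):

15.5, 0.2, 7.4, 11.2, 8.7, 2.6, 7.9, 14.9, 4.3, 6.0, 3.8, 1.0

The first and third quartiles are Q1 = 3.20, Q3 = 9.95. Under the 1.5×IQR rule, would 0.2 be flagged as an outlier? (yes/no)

no

IQR = Q3 − Q1 = 9.95 − 3.20 = 6.75.
Lower fence = Q1 − 1.5·IQR = 3.20 − 10.125 = -6.925.
Upper fence = Q3 + 1.5·IQR = 9.95 + 10.125 = 20.075.
0.2 lies within [-6.925, 20.075].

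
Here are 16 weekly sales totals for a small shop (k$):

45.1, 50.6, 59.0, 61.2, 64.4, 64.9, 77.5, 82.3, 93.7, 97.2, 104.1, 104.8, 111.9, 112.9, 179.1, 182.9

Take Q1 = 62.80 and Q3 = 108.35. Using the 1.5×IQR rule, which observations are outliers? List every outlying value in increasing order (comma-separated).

179.1, 182.9

IQR = Q3 − Q1 = 108.35 − 62.80 = 45.55.
Lower fence = Q1 − 1.5·IQR = 62.80 − 68.325 = -5.525.
Upper fence = Q3 + 1.5·IQR = 108.35 + 68.325 = 176.675.
179.1 > 176.675 → outlier.
182.9 > 176.675 → outlier.
All remaining values lie within [-5.525, 176.675].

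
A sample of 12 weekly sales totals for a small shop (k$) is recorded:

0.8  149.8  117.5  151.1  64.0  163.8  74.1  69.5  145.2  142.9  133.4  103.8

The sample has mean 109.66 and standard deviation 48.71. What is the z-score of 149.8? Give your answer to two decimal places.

0.82

z = (149.8 − 109.66) / 48.71 = 0.82.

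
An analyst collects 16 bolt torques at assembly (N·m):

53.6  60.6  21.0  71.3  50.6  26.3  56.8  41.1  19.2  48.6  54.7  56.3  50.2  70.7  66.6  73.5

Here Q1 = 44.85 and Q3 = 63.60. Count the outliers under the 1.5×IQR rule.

IQR = 18.75; fences at 44.85 − 28.125 = 16.725 and 63.60 + 28.125 = 91.725.
Every value lies within the cutoffs.

0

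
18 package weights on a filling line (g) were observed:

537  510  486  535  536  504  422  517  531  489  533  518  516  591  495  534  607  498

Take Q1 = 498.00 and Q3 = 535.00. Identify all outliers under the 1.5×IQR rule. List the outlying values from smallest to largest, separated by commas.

422, 591, 607

IQR = Q3 − Q1 = 535.00 − 498.00 = 37.00.
Lower fence = Q1 − 1.5·IQR = 498.00 − 55.50 = 442.50.
Upper fence = Q3 + 1.5·IQR = 535.00 + 55.50 = 590.50.
422 < 442.50 → outlier.
591 > 590.50 → outlier.
607 > 590.50 → outlier.
All remaining values lie within [442.50, 590.50].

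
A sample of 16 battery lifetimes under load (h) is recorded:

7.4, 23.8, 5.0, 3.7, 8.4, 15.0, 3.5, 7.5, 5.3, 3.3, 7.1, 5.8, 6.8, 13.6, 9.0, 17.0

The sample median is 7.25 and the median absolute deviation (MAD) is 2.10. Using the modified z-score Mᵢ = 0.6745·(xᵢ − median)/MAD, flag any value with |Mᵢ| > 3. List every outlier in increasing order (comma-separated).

|Mᵢ| > 3 ⇔ |xᵢ − 7.25| > 3·2.10/0.6745 = 9.34.
So outliers lie outside [-2.09, 16.59].
17.0: M = 3.13 → outlier.
23.8: M = 5.32 → outlier.

17.0, 23.8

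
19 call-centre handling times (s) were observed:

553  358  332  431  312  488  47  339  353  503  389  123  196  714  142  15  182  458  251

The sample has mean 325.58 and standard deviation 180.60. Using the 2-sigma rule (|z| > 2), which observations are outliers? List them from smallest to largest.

714

Cutoffs at x̄ ± 2s: 325.58 ± 2·180.60 = [-35.62, 686.78].
714: z = 2.15, |z| > 2 → outlier.
Every other value lies within [-35.62, 686.78].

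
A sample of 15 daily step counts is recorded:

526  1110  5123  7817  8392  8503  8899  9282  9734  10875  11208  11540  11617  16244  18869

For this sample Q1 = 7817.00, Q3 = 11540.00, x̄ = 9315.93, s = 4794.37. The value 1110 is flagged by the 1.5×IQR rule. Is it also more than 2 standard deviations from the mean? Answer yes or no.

no

z = (1110 − 9315.93) / 4794.37 = -1.71.
|z| = 1.71 ≤ 2.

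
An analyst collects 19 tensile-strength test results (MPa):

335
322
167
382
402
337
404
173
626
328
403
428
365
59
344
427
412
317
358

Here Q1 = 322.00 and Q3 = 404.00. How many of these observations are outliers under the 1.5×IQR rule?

4

IQR = 82.00; fences at 322.00 − 123.00 = 199.00 and 404.00 + 123.00 = 527.00.
Outside the cutoffs: 59, 167, 173, 626.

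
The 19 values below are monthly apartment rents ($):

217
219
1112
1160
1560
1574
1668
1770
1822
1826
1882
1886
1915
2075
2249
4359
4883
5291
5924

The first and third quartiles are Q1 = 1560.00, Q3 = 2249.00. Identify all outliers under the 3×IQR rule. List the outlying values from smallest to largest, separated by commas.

4359, 4883, 5291, 5924

IQR = Q3 − Q1 = 2249.00 − 1560.00 = 689.00.
Lower fence = Q1 − 3·IQR = 1560.00 − 2067.00 = -507.00.
Upper fence = Q3 + 3·IQR = 2249.00 + 2067.00 = 4316.00.
4359 > 4316.00 → outlier.
4883 > 4316.00 → outlier.
5291 > 4316.00 → outlier.
5924 > 4316.00 → outlier.
All remaining values lie within [-507.00, 4316.00].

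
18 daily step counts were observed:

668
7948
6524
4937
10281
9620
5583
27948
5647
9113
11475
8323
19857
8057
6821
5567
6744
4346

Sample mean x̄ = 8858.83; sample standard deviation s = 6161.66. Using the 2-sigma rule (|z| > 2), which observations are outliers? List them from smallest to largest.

27948

Cutoffs at x̄ ± 2s: 8858.83 ± 2·6161.66 = [-3464.49, 21182.15].
27948: z = 3.10, |z| > 2 → outlier.
Every other value lies within [-3464.49, 21182.15].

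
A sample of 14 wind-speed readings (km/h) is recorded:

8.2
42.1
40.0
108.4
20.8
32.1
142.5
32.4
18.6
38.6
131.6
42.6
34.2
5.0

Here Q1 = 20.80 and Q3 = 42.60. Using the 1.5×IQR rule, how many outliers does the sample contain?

3

IQR = 21.80; fences at 20.80 − 32.70 = -11.90 and 42.60 + 32.70 = 75.30.
Outside the cutoffs: 108.4, 131.6, 142.5.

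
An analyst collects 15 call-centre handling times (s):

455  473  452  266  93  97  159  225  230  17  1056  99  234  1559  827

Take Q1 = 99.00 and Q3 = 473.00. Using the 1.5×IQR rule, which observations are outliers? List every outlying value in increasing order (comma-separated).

IQR = Q3 − Q1 = 473.00 − 99.00 = 374.00.
Lower fence = Q1 − 1.5·IQR = 99.00 − 561.00 = -462.00.
Upper fence = Q3 + 1.5·IQR = 473.00 + 561.00 = 1034.00.
1056 > 1034.00 → outlier.
1559 > 1034.00 → outlier.
All remaining values lie within [-462.00, 1034.00].

1056, 1559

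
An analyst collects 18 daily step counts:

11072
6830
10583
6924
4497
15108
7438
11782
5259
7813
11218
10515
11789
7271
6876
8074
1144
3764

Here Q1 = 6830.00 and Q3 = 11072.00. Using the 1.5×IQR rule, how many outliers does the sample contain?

0

IQR = 4242.00; fences at 6830.00 − 6363.00 = 467.00 and 11072.00 + 6363.00 = 17435.00.
Every value lies within the cutoffs.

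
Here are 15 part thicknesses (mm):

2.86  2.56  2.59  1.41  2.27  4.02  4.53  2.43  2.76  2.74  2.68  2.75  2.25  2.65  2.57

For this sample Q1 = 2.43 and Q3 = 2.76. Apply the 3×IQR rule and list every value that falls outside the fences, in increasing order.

1.41, 4.02, 4.53

IQR = Q3 − Q1 = 2.76 − 2.43 = 0.33.
Lower fence = Q1 − 3·IQR = 2.43 − 0.99 = 1.44.
Upper fence = Q3 + 3·IQR = 2.76 + 0.99 = 3.75.
1.41 < 1.44 → outlier.
4.02 > 3.75 → outlier.
4.53 > 3.75 → outlier.
All remaining values lie within [1.44, 3.75].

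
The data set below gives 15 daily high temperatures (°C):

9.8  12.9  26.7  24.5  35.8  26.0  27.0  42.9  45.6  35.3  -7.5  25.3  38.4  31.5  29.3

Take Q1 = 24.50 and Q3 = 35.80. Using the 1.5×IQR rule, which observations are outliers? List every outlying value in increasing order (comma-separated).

-7.5

IQR = Q3 − Q1 = 35.80 − 24.50 = 11.30.
Lower fence = Q1 − 1.5·IQR = 24.50 − 16.95 = 7.55.
Upper fence = Q3 + 1.5·IQR = 35.80 + 16.95 = 52.75.
-7.5 < 7.55 → outlier.
All remaining values lie within [7.55, 52.75].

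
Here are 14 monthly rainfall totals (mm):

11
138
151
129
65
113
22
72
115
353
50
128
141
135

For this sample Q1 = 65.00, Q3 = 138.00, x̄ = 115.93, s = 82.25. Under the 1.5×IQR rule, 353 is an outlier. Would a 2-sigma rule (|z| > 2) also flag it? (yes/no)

z = (353 − 115.93) / 82.25 = 2.88.
|z| = 2.88 > 2.

yes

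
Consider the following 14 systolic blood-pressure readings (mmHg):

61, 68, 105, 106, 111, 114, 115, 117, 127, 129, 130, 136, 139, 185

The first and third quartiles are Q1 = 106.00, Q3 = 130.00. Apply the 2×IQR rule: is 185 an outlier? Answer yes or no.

yes

IQR = Q3 − Q1 = 130.00 − 106.00 = 24.00.
Lower fence = Q1 − 2·IQR = 106.00 − 48.00 = 58.00.
Upper fence = Q3 + 2·IQR = 130.00 + 48.00 = 178.00.
185 lies above the upper fence.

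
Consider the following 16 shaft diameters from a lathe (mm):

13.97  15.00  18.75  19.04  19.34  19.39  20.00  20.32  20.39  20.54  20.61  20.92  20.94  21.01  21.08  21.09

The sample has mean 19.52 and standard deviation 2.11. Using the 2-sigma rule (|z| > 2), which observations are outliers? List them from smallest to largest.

13.97, 15.00

Cutoffs at x̄ ± 2s: 19.52 ± 2·2.11 = [15.30, 23.74].
13.97: z = -2.63, |z| > 2 → outlier.
15.00: z = -2.14, |z| > 2 → outlier.
Every other value lies within [15.30, 23.74].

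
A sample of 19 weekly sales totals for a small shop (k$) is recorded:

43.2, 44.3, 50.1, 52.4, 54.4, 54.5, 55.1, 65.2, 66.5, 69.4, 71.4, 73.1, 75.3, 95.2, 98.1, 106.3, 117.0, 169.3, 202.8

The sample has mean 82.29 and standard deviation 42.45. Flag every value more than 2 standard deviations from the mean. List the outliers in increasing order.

169.3, 202.8

Cutoffs at x̄ ± 2s: 82.29 ± 2·42.45 = [-2.61, 167.19].
169.3: z = 2.05, |z| > 2 → outlier.
202.8: z = 2.84, |z| > 2 → outlier.
Every other value lies within [-2.61, 167.19].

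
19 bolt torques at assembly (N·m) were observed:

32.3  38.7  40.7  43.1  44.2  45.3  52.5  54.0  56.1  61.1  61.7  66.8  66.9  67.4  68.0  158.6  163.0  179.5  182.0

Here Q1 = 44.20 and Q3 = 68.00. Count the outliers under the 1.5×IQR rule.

4

IQR = 23.80; fences at 44.20 − 35.70 = 8.50 and 68.00 + 35.70 = 103.70.
Outside the cutoffs: 158.6, 163.0, 179.5, 182.0.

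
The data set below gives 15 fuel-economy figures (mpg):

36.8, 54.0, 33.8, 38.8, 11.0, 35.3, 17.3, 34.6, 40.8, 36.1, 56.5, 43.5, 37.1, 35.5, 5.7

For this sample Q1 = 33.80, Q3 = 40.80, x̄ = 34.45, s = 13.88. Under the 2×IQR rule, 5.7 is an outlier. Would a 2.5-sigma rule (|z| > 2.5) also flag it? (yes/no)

no

z = (5.7 − 34.45) / 13.88 = -2.07.
|z| = 2.07 ≤ 2.5.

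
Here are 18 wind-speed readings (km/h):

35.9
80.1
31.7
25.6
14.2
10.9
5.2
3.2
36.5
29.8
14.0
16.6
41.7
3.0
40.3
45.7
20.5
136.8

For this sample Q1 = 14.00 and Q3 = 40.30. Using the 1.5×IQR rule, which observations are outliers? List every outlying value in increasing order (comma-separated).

80.1, 136.8

IQR = Q3 − Q1 = 40.30 − 14.00 = 26.30.
Lower fence = Q1 − 1.5·IQR = 14.00 − 39.45 = -25.45.
Upper fence = Q3 + 1.5·IQR = 40.30 + 39.45 = 79.75.
80.1 > 79.75 → outlier.
136.8 > 79.75 → outlier.
All remaining values lie within [-25.45, 79.75].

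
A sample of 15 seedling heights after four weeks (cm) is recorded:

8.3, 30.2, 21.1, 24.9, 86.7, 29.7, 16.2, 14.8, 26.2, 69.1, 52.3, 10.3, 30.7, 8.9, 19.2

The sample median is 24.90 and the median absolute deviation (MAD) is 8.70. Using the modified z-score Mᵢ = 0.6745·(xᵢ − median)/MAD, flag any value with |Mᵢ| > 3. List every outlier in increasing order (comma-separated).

|Mᵢ| > 3 ⇔ |xᵢ − 24.90| > 3·8.70/0.6745 = 38.70.
So outliers lie outside [-13.80, 63.60].
69.1: M = 3.43 → outlier.
86.7: M = 4.79 → outlier.

69.1, 86.7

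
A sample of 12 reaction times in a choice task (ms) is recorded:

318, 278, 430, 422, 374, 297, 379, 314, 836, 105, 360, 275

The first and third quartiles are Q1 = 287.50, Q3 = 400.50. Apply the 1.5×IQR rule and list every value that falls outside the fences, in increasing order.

105, 836

IQR = Q3 − Q1 = 400.50 − 287.50 = 113.00.
Lower fence = Q1 − 1.5·IQR = 287.50 − 169.50 = 118.00.
Upper fence = Q3 + 1.5·IQR = 400.50 + 169.50 = 570.00.
105 < 118.00 → outlier.
836 > 570.00 → outlier.
All remaining values lie within [118.00, 570.00].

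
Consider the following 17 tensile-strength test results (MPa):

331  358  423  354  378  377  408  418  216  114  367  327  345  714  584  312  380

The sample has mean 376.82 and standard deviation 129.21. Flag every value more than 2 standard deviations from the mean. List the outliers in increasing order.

Cutoffs at x̄ ± 2s: 376.82 ± 2·129.21 = [118.40, 635.24].
114: z = -2.03, |z| > 2 → outlier.
714: z = 2.61, |z| > 2 → outlier.
Every other value lies within [118.40, 635.24].

114, 714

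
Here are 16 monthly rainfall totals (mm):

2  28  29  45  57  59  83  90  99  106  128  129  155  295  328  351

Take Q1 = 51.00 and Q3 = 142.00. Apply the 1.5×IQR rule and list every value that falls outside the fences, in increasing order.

IQR = Q3 − Q1 = 142.00 − 51.00 = 91.00.
Lower fence = Q1 − 1.5·IQR = 51.00 − 136.50 = -85.50.
Upper fence = Q3 + 1.5·IQR = 142.00 + 136.50 = 278.50.
295 > 278.50 → outlier.
328 > 278.50 → outlier.
351 > 278.50 → outlier.
All remaining values lie within [-85.50, 278.50].

295, 328, 351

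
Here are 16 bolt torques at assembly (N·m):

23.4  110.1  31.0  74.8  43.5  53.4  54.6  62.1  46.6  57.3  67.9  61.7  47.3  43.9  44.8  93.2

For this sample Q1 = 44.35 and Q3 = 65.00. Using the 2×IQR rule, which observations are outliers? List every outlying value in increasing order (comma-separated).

IQR = Q3 − Q1 = 65.00 − 44.35 = 20.65.
Lower fence = Q1 − 2·IQR = 44.35 − 41.30 = 3.05.
Upper fence = Q3 + 2·IQR = 65.00 + 41.30 = 106.30.
110.1 > 106.30 → outlier.
All remaining values lie within [3.05, 106.30].

110.1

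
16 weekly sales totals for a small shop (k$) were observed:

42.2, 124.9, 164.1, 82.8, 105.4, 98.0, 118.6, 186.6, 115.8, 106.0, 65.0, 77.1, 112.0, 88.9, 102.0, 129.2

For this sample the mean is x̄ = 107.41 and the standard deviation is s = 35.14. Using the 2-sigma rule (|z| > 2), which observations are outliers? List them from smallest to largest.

186.6

Cutoffs at x̄ ± 2s: 107.41 ± 2·35.14 = [37.13, 177.69].
186.6: z = 2.25, |z| > 2 → outlier.
Every other value lies within [37.13, 177.69].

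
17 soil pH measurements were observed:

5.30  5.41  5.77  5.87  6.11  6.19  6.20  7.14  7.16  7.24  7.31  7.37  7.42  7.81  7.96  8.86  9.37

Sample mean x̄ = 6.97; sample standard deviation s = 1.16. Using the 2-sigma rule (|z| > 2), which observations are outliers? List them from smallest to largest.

9.37

Cutoffs at x̄ ± 2s: 6.97 ± 2·1.16 = [4.65, 9.29].
9.37: z = 2.07, |z| > 2 → outlier.
Every other value lies within [4.65, 9.29].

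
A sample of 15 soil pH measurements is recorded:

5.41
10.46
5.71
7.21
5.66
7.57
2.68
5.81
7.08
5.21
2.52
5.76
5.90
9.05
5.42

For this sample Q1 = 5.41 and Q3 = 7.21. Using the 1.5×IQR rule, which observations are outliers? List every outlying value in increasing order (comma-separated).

IQR = Q3 − Q1 = 7.21 − 5.41 = 1.80.
Lower fence = Q1 − 1.5·IQR = 5.41 − 2.70 = 2.71.
Upper fence = Q3 + 1.5·IQR = 7.21 + 2.70 = 9.91.
2.52 < 2.71 → outlier.
2.68 < 2.71 → outlier.
10.46 > 9.91 → outlier.
All remaining values lie within [2.71, 9.91].

2.52, 2.68, 10.46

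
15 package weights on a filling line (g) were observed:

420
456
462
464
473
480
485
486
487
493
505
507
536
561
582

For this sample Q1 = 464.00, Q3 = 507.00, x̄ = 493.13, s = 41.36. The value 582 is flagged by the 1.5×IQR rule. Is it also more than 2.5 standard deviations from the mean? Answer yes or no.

no

z = (582 − 493.13) / 41.36 = 2.15.
|z| = 2.15 ≤ 2.5.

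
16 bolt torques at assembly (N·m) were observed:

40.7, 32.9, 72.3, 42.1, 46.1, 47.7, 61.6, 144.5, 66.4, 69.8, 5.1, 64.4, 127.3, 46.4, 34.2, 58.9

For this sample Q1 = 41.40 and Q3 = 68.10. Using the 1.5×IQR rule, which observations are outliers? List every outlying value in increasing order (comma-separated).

IQR = Q3 − Q1 = 68.10 − 41.40 = 26.70.
Lower fence = Q1 − 1.5·IQR = 41.40 − 40.05 = 1.35.
Upper fence = Q3 + 1.5·IQR = 68.10 + 40.05 = 108.15.
127.3 > 108.15 → outlier.
144.5 > 108.15 → outlier.
All remaining values lie within [1.35, 108.15].

127.3, 144.5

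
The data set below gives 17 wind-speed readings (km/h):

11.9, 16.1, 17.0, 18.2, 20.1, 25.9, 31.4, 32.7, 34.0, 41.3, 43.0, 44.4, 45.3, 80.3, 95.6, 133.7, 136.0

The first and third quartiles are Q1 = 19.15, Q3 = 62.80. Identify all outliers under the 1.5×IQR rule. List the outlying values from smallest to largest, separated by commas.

IQR = Q3 − Q1 = 62.80 − 19.15 = 43.65.
Lower fence = Q1 − 1.5·IQR = 19.15 − 65.475 = -46.325.
Upper fence = Q3 + 1.5·IQR = 62.80 + 65.475 = 128.275.
133.7 > 128.275 → outlier.
136.0 > 128.275 → outlier.
All remaining values lie within [-46.325, 128.275].

133.7, 136.0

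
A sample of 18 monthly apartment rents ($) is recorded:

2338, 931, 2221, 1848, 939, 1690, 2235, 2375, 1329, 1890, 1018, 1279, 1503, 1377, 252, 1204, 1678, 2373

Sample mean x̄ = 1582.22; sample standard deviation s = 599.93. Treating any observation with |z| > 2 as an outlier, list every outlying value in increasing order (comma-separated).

252

Cutoffs at x̄ ± 2s: 1582.22 ± 2·599.93 = [382.36, 2782.08].
252: z = -2.22, |z| > 2 → outlier.
Every other value lies within [382.36, 2782.08].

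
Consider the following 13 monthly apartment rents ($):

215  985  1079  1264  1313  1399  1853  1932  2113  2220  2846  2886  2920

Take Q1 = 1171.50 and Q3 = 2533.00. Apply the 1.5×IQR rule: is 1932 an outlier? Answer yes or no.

no

IQR = Q3 − Q1 = 2533.00 − 1171.50 = 1361.50.
Lower fence = Q1 − 1.5·IQR = 1171.50 − 2042.25 = -870.75.
Upper fence = Q3 + 1.5·IQR = 2533.00 + 2042.25 = 4575.25.
1932 lies within [-870.75, 4575.25].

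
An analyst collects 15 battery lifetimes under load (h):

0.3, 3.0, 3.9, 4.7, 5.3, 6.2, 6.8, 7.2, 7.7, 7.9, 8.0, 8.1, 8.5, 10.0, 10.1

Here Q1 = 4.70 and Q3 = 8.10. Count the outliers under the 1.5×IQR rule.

IQR = 3.40; fences at 4.70 − 5.10 = -0.40 and 8.10 + 5.10 = 13.20.
Every value lies within the cutoffs.

0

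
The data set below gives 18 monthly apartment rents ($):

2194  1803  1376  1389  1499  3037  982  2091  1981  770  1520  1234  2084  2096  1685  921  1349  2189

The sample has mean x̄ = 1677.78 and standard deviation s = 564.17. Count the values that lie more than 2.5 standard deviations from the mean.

0

Cutoffs: x̄ ± 2.5s = [267.355, 3088.205].
Every value lies within the cutoffs.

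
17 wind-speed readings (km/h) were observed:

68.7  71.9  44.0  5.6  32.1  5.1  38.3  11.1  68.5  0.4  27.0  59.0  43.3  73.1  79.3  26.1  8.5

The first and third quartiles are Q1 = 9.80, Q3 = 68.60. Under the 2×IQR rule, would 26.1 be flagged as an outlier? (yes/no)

no

IQR = Q3 − Q1 = 68.60 − 9.80 = 58.80.
Lower fence = Q1 − 2·IQR = 9.80 − 117.60 = -107.80.
Upper fence = Q3 + 2·IQR = 68.60 + 117.60 = 186.20.
26.1 lies within [-107.80, 186.20].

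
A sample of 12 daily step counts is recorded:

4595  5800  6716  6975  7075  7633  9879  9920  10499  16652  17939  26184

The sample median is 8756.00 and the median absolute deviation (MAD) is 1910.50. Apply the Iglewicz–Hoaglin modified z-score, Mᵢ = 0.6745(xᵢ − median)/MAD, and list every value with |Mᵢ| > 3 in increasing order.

17939, 26184

|Mᵢ| > 3 ⇔ |xᵢ − 8756.00| > 3·1910.50/0.6745 = 8497.41.
So outliers lie outside [258.59, 17253.41].
17939: M = 3.24 → outlier.
26184: M = 6.15 → outlier.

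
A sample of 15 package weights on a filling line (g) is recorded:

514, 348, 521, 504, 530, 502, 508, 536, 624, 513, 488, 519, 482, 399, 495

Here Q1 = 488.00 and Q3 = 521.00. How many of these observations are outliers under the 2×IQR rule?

IQR = 33.00; fences at 488.00 − 66.00 = 422.00 and 521.00 + 66.00 = 587.00.
Outside the cutoffs: 348, 399, 624.

3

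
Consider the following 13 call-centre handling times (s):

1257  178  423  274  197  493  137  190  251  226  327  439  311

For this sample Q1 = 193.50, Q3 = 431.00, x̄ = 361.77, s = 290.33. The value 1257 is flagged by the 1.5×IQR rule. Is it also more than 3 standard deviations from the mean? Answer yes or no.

yes

z = (1257 − 361.77) / 290.33 = 3.08.
|z| = 3.08 > 3.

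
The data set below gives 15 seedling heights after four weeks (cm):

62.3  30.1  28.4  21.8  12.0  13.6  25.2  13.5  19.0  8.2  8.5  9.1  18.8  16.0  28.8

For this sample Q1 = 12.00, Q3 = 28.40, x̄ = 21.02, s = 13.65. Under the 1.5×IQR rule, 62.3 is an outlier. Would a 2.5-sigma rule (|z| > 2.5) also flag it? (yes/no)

yes

z = (62.3 − 21.02) / 13.65 = 3.02.
|z| = 3.02 > 2.5.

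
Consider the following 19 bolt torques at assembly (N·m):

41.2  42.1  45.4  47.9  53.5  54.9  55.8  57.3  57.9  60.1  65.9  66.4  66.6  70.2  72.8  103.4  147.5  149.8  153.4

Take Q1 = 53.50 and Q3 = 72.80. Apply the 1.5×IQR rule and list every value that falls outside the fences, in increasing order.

103.4, 147.5, 149.8, 153.4

IQR = Q3 − Q1 = 72.80 − 53.50 = 19.30.
Lower fence = Q1 − 1.5·IQR = 53.50 − 28.95 = 24.55.
Upper fence = Q3 + 1.5·IQR = 72.80 + 28.95 = 101.75.
103.4 > 101.75 → outlier.
147.5 > 101.75 → outlier.
149.8 > 101.75 → outlier.
153.4 > 101.75 → outlier.
All remaining values lie within [24.55, 101.75].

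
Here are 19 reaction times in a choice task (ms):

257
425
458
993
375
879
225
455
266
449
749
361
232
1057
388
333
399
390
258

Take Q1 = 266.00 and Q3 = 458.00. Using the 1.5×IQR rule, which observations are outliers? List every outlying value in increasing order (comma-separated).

749, 879, 993, 1057

IQR = Q3 − Q1 = 458.00 − 266.00 = 192.00.
Lower fence = Q1 − 1.5·IQR = 266.00 − 288.00 = -22.00.
Upper fence = Q3 + 1.5·IQR = 458.00 + 288.00 = 746.00.
749 > 746.00 → outlier.
879 > 746.00 → outlier.
993 > 746.00 → outlier.
1057 > 746.00 → outlier.
All remaining values lie within [-22.00, 746.00].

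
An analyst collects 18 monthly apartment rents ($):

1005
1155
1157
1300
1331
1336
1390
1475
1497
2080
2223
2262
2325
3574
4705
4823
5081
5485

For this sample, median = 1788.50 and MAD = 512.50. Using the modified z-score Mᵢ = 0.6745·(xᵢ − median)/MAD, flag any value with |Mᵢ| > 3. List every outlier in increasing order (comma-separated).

|Mᵢ| > 3 ⇔ |xᵢ − 1788.50| > 3·512.50/0.6745 = 2279.47.
So outliers lie outside [-490.97, 4067.97].
4705: M = 3.84 → outlier.
4823: M = 3.99 → outlier.
5081: M = 4.33 → outlier.
5485: M = 4.86 → outlier.

4705, 4823, 5081, 5485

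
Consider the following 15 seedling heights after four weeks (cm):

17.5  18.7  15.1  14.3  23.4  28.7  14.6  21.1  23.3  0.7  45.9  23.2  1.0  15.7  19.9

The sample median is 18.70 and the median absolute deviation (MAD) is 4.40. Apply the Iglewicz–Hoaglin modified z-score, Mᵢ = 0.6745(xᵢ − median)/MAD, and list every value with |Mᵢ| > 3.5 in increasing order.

|Mᵢ| > 3.5 ⇔ |xᵢ − 18.70| > 3.5·4.40/0.6745 = 22.83.
So outliers lie outside [-4.13, 41.53].
45.9: M = 4.17 → outlier.

45.9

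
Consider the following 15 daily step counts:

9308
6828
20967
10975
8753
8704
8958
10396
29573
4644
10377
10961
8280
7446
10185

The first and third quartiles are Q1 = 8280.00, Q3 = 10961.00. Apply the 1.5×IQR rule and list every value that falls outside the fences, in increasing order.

20967, 29573

IQR = Q3 − Q1 = 10961.00 − 8280.00 = 2681.00.
Lower fence = Q1 − 1.5·IQR = 8280.00 − 4021.50 = 4258.50.
Upper fence = Q3 + 1.5·IQR = 10961.00 + 4021.50 = 14982.50.
20967 > 14982.50 → outlier.
29573 > 14982.50 → outlier.
All remaining values lie within [4258.50, 14982.50].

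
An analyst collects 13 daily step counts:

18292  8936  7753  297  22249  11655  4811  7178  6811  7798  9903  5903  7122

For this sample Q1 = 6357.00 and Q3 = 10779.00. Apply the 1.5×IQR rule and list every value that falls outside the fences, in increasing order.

18292, 22249

IQR = Q3 − Q1 = 10779.00 − 6357.00 = 4422.00.
Lower fence = Q1 − 1.5·IQR = 6357.00 − 6633.00 = -276.00.
Upper fence = Q3 + 1.5·IQR = 10779.00 + 6633.00 = 17412.00.
18292 > 17412.00 → outlier.
22249 > 17412.00 → outlier.
All remaining values lie within [-276.00, 17412.00].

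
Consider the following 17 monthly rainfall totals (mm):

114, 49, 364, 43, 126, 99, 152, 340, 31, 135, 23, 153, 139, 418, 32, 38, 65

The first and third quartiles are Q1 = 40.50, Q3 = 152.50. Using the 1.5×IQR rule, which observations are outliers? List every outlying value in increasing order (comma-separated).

IQR = Q3 − Q1 = 152.50 − 40.50 = 112.00.
Lower fence = Q1 − 1.5·IQR = 40.50 − 168.00 = -127.50.
Upper fence = Q3 + 1.5·IQR = 152.50 + 168.00 = 320.50.
340 > 320.50 → outlier.
364 > 320.50 → outlier.
418 > 320.50 → outlier.
All remaining values lie within [-127.50, 320.50].

340, 364, 418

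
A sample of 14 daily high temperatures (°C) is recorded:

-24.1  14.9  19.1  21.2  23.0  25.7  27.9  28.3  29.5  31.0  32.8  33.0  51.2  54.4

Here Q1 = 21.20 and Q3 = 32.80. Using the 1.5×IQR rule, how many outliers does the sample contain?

IQR = 11.60; fences at 21.20 − 17.40 = 3.80 and 32.80 + 17.40 = 50.20.
Outside the cutoffs: -24.1, 51.2, 54.4.

3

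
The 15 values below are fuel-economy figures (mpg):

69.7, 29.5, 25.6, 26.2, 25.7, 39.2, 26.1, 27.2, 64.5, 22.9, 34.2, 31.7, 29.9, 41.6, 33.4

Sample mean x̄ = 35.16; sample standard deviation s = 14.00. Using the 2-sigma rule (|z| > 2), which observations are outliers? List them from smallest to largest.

64.5, 69.7

Cutoffs at x̄ ± 2s: 35.16 ± 2·14.00 = [7.16, 63.16].
64.5: z = 2.10, |z| > 2 → outlier.
69.7: z = 2.47, |z| > 2 → outlier.
Every other value lies within [7.16, 63.16].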